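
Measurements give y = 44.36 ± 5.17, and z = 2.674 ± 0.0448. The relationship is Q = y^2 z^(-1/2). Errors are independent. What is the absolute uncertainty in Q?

281

Relative error in a monomial: (δQ/Q)² = Σ (nᵢ · δxᵢ/xᵢ)².
  (2·δy/y)² = (2×0.117)² = 0.0543;  (−½·δz/z)² = (-0.5×0.0168)² = 7.02e-05
δQ/Q = √(0.0544) = 0.233
Q = 1203, so δQ = 0.233 × 1203 = 281.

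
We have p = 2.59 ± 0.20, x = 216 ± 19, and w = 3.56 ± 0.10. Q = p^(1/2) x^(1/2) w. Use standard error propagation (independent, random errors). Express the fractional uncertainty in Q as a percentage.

6.49%

Each factor contributes (exponent × relative error)² to (δQ/Q)²:
  (½·δp/p)² = (0.5×0.0772)² = 0.00149;  (½·δx/x)² = (0.5×0.0880)² = 0.00193;  (1·δw/w)² = (1×0.0281)² = 0.000789
δQ/Q = √(0.00421) = 0.0649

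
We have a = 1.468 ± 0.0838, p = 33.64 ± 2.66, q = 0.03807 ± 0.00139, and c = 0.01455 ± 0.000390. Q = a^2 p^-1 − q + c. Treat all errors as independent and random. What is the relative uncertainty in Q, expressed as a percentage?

Let w = a^2·p^-1 = 0.06406. δw/w = √((2·δa/a)² + (-1·δp/p)²) = √(0.0130 + 0.00625) = 0.139, so δw = 0.00890.
Q = w − q + c: δQ = √(δw² + δq² + δc²) = √(7.92e-05 + 1.93e-06 + 1.52e-07) = 0.00901
Q = 0.04054, so δQ/Q = 0.00901/0.04054 = 0.222.

22.2%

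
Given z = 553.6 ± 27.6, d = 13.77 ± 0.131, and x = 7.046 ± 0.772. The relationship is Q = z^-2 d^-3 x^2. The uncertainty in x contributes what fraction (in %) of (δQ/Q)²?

81.7%

(δQ/Q)² = (-2·δz/z)² + (-3·δd/d)² + (2·δx/x)²
  z term: (-2×0.0499)² = 0.00994
  d term: (-3×0.00951)² = 0.000815
  x term: (2×0.110)² = 0.0480
Total = 0.0588. Share from x = 0.0480/0.0588 = 0.817.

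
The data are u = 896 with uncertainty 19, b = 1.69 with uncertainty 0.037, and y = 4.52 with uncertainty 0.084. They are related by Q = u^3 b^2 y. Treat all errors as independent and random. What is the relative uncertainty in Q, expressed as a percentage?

7.94%

For a monomial Q ∝ u^3, b^2, y, fractional errors add in quadrature:
  (3·δu/u)² = (3×0.0212)² = 0.00405;  (2·δb/b)² = (2×0.0219)² = 0.00192;  (1·δy/y)² = (1×0.0186)² = 0.000345
δQ/Q = √(0.00631) = 0.0794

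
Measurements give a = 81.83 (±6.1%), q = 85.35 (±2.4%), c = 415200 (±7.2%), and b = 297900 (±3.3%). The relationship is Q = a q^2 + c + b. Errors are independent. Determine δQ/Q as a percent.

Let p = a·q^2 = 596100. δp/p = √((1·δa/a)² + (2·δq/q)²) = √(0.00372 + 0.00230) = 0.0776, so δp = 46300.
Q = p + c + b: δQ = √(δp² + δc² + δb²) = √(2.14e+09 + 8.94e+08 + 9.66e+07) = 56000
Q = 1.309e+06, so δQ/Q = 56000/1.309e+06 = 0.0427.

4.27%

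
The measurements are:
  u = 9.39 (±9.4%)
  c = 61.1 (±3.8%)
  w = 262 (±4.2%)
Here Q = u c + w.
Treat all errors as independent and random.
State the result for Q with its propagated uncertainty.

836 ± 59.2

Let p = u·c = 574. δp/p = √((1·δu/u)² + (1·δc/c)²) = √(0.00884 + 0.00144) = 0.101, so δp = 58.2.
Q = p + w: δQ = √(δp² + δw²) = √(3380 + 121) = 59.2
Q = 836.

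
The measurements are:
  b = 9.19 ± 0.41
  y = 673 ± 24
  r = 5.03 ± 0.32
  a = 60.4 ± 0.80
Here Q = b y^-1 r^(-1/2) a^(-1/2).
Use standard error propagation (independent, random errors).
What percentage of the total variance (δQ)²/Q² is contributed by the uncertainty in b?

(δQ/Q)² = (1·δb/b)² + (-1·δy/y)² + (−½·δr/r)² + (−½·δa/a)²
  b term: (1×0.0446)² = 0.00199
  y term: (-1×0.0357)² = 0.00127
  r term: (-0.5×0.0636)² = 0.00101
  a term: (-0.5×0.0132)² = 4.39e-05
Total = 0.00432. Share from b = 0.00199/0.00432 = 0.461.

46.1%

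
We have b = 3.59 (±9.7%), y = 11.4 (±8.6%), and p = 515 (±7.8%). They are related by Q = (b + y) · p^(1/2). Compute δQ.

Let u = b + y = 15.0. δu = √(δb² + δy²) = √(0.121 + 0.961) = 1.04, so δu/u = 0.0694.
Q is then a monomial in u, p:
δQ/Q = √((δu/u)² + (½·δp/p)²) = √(0.00482 + 0.00152) = 0.0796
Q = 340, so δQ = 0.0796 × 340 = 27.1.

27.1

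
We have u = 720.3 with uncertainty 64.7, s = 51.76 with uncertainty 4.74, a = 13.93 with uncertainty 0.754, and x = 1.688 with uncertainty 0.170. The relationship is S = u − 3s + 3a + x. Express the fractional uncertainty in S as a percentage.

10.9%

For a sum/difference, combine absolute errors in quadrature:
  (δu)² = 4190;  (3·δs)² = 202;  (3·δa)² = 5.12;  (δx)² = 0.0289
δS = √(4390) = 66.3
S = 608.5, so δS/S = 66.3/608.5 = 0.109.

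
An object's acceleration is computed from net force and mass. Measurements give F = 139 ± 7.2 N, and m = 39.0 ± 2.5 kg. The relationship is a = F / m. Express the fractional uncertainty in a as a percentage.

8.24%

Products/powers → add relative errors in quadrature, weighted by exponent:
  (1·δF/F)² = (1×0.0518)² = 0.00268;  (-1·δm/m)² = (-1×0.0641)² = 0.00411
δa/a = √(0.00679) = 0.0824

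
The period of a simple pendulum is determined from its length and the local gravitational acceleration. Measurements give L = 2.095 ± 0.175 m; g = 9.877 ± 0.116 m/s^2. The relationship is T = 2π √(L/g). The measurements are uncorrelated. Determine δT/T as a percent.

Products/powers → add relative errors in quadrature, weighted by exponent:
  (½·δL/L)² = (0.5×0.0835)² = 0.00174;  (−½·δg/g)² = (-0.5×0.0117)² = 3.45e-05
δT/T = √(0.00178) = 0.0422

4.22%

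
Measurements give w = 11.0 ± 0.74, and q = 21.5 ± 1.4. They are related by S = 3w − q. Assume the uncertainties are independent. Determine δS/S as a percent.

22.8%

For a sum/difference, combine absolute errors in quadrature:
  (3·δw)² = 4.93;  (δq)² = 1.96
δS = √(6.89) = 2.62
S = 11.5, so δS/S = 2.62/11.5 = 0.228.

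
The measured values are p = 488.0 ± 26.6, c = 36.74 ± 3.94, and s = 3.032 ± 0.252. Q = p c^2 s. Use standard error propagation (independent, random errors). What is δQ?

4.72e+05

Relative error in a monomial: (δQ/Q)² = Σ (nᵢ · δxᵢ/xᵢ)².
  (1·δp/p)² = (1×0.0545)² = 0.00297;  (2·δc/c)² = (2×0.107)² = 0.0460;  (1·δs/s)² = (1×0.0831)² = 0.00691
δQ/Q = √(0.0559) = 0.236
Q = 1.997e+06, so δQ = 0.236 × 1.997e+06 = 4.72e+05.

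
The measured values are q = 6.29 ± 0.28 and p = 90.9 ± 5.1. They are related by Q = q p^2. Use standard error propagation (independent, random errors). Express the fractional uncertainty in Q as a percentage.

12.1%

Relative error in a monomial: (δQ/Q)² = Σ (nᵢ · δxᵢ/xᵢ)².
  (1·δq/q)² = (1×0.0445)² = 0.00198;  (2·δp/p)² = (2×0.0561)² = 0.0126
δQ/Q = √(0.0146) = 0.121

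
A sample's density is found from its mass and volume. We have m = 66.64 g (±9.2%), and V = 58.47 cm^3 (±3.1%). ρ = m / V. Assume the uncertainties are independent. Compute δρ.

0.111 g/cm^3

ρ is a product of powers, so relative uncertainties combine in quadrature:
  (1·δm/m)² = (1×0.0920)² = 0.00846;  (-1·δV/V)² = (-1×0.0310)² = 0.000961
δρ/ρ = √(0.00942) = 0.0971
ρ = 1.140 g/cm^3, so δρ = 0.0971 × 1.140 = 0.111 g/cm^3.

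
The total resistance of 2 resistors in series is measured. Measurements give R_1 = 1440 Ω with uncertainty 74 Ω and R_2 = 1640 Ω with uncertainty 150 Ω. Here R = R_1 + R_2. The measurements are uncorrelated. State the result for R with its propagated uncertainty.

Sums and differences: (δR)² = Σ (cᵢ δxᵢ)².
  (δR_1)² = 5480;  (δR_2)² = 22500
δR = √(28000) = 167 Ω
R = 3080 Ω.

3080 ± 167 Ω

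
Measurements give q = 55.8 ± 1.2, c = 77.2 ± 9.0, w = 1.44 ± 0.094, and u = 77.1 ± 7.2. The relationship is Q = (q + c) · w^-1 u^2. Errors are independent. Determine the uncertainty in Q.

1.15e+05

Let h = q + c = 133. δh = √(δq² + δc²) = √(1.44 + 81.0) = 9.08, so δh/h = 0.0683.
Q is then a monomial in h, w, u:
δQ/Q = √((δh/h)² + (-1·δw/w)² + (2·δu/u)²) = √(0.00466 + 0.00426 + 0.0349) = 0.209
Q = 5.49e+05, so δQ = 0.209 × 5.49e+05 = 1.15e+05.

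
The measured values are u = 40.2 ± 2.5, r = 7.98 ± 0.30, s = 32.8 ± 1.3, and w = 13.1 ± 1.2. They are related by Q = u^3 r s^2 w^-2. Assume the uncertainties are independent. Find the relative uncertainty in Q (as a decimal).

Relative error in a monomial: (δQ/Q)² = Σ (nᵢ · δxᵢ/xᵢ)².
  (3·δu/u)² = (3×0.0622)² = 0.0348;  (1·δr/r)² = (1×0.0376)² = 0.00141;  (2·δs/s)² = (2×0.0396)² = 0.00628;  (-2·δw/w)² = (-2×0.0916)² = 0.0336
δQ/Q = √(0.0761) = 0.276

0.276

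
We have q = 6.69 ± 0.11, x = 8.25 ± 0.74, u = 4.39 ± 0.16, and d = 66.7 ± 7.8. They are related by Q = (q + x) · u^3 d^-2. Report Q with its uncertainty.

0.284 ± 0.0747

Let w = q + x = 14.9. δw = √(δq² + δx²) = √(0.0121 + 0.548) = 0.748, so δw/w = 0.0501.
Q is then a monomial in w, u, d:
δQ/Q = √((δw/w)² + (3·δu/u)² + (-2·δd/d)²) = √(0.00251 + 0.0120 + 0.0547) = 0.263
Q = 0.284, so δQ = 0.263 × 0.284 = 0.0747.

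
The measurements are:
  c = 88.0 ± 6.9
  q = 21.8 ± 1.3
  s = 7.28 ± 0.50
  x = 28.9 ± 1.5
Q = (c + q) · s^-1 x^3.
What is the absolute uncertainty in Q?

66200

Let u = c + q = 110. δu = √(δc² + δq²) = √(47.6 + 1.69) = 7.02, so δu/u = 0.0639.
Q is then a monomial in u, s, x:
δQ/Q = √((δu/u)² + (-1·δs/s)² + (3·δx/x)²) = √(0.00409 + 0.00472 + 0.0242) = 0.182
Q = 3.64e+05, so δQ = 0.182 × 3.64e+05 = 66200.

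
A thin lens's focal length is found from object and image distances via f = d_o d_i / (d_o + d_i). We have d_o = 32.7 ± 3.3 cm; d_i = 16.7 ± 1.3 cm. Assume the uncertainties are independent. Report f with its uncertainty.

11.1 ± 0.683 cm

∂f/∂d_o = (d_i/(d_o+d_i))² = 0.114;  ∂f/∂d_i = (d_o/(d_o+d_i))² = 0.438
δf = √((∂f/∂d_o · δd_o)² + (∂f/∂d_i · δd_i)²) = √(0.142 + 0.324) = 0.683 cm
f = 11.1 cm.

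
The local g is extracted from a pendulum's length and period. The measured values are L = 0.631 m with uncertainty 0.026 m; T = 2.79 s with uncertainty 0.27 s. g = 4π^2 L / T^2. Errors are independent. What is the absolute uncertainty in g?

0.633 m/s^2

Since g is a product/quotient, work with relative uncertainties:
  (1·δL/L)² = (1×0.0412)² = 0.00170;  (-2·δT/T)² = (-2×0.0968)² = 0.0375
δg/g = √(0.0392) = 0.198
g = 3.20 m/s^2, so δg = 0.198 × 3.20 = 0.633 m/s^2.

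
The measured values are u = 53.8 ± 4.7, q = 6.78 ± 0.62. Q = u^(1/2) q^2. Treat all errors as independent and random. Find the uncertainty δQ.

63.4

Each factor contributes (exponent × relative error)² to (δQ/Q)²:
  (½·δu/u)² = (0.5×0.0874)² = 0.00191;  (2·δq/q)² = (2×0.0914)² = 0.0334
δQ/Q = √(0.0354) = 0.188
Q = 337, so δQ = 0.188 × 337 = 63.4.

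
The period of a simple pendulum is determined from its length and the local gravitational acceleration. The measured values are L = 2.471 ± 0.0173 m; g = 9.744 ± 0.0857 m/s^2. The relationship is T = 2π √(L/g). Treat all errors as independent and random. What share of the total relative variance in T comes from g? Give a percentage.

(δT/T)² = (½·δL/L)² + (−½·δg/g)²
  L term: (0.5×0.00700)² = 1.23e-05
  g term: (-0.5×0.00880)² = 1.93e-05
Total = 3.16e-05. Share from g = 1.93e-05/3.16e-05 = 0.612.

61.2%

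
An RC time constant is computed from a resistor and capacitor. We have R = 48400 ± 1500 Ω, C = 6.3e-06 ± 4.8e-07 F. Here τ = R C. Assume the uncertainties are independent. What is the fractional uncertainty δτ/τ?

τ is a product of powers, so relative uncertainties combine in quadrature:
  (1·δR/R)² = (1×0.0310)² = 0.000960;  (1·δC/C)² = (1×0.0762)² = 0.00580
δτ/τ = √(0.00677) = 0.0823

0.0823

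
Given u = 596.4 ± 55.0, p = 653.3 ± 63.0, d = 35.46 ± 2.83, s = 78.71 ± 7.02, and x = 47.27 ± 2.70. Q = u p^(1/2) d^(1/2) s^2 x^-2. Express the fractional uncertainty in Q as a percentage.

Products/powers → add relative errors in quadrature, weighted by exponent:
  (1·δu/u)² = (1×0.0922)² = 0.00850;  (½·δp/p)² = (0.5×0.0964)² = 0.00232;  (½·δd/d)² = (0.5×0.0798)² = 0.00159;  (2·δs/s)² = (2×0.0892)² = 0.0318;  (-2·δx/x)² = (-2×0.0571)² = 0.0131
δQ/Q = √(0.0573) = 0.239

23.9%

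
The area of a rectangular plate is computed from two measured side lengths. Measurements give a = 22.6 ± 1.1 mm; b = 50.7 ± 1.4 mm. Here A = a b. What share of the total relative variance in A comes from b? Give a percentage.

(δA/A)² = (1·δa/a)² + (1·δb/b)²
  a term: (1×0.0487)² = 0.00237
  b term: (1×0.0276)² = 0.000763
Total = 0.00313. Share from b = 0.000763/0.00313 = 0.243.

24.3%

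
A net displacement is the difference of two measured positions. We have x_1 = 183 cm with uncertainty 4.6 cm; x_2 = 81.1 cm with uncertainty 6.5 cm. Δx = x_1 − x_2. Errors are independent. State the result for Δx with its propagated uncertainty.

102 ± 7.96 cm

Each term contributes (cᵢ δxᵢ)² to (δΔx)²:
  (δx_1)² = 21.2;  (δx_2)² = 42.2
δΔx = √(63.4) = 7.96 cm
Δx = 102 cm.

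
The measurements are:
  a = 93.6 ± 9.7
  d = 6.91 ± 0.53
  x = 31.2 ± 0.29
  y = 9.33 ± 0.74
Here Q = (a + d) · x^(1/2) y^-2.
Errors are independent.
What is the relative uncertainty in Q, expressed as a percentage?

18.6%

Let u = a + d = 101. δu = √(δa² + δd²) = √(94.1 + 0.281) = 9.71, so δu/u = 0.0967.
Q is then a monomial in u, x, y:
δQ/Q = √((δu/u)² + (½·δx/x)² + (-2·δy/y)²) = √(0.00934 + 2.16e-05 + 0.0252) = 0.186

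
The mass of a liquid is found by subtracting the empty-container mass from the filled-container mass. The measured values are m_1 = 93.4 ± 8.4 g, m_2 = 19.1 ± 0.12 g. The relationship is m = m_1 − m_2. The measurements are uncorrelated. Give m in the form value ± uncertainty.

Absolute uncertainties add in quadrature for a linear combination:
  (δm_1)² = 70.6;  (δm_2)² = 0.0144
δm = √(70.6) = 8.40 g
m = 74.3 g.

74.3 ± 8.40 g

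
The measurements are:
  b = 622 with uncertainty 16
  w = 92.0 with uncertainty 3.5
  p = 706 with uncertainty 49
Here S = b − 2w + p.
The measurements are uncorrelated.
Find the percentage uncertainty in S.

S is a linear combination, so absolute uncertainties add in quadrature:
  (δb)² = 256;  (2·δw)² = 49.0;  (δp)² = 2400
δS = √(2710) = 52.0
S = 1140, so δS/S = 52.0/1140 = 0.0455.

4.55%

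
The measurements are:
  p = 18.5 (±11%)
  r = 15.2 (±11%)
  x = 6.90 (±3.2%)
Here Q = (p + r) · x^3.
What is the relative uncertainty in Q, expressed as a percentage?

12.4%

Let u = p + r = 33.7. δu = √(δp² + δr²) = √(4.14 + 2.80) = 2.63, so δu/u = 0.0782.
Q is then a monomial in u, x:
δQ/Q = √((δu/u)² + (3·δx/x)²) = √(0.00611 + 0.00922) = 0.124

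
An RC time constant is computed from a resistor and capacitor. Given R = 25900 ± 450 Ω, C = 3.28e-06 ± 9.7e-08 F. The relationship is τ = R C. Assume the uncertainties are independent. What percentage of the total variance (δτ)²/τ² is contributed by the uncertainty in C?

(δτ/τ)² = (1·δR/R)² + (1·δC/C)²
  R term: (1×0.0174)² = 0.000302
  C term: (1×0.0296)² = 0.000875
Total = 0.00118. Share from C = 0.000875/0.00118 = 0.743.

74.3%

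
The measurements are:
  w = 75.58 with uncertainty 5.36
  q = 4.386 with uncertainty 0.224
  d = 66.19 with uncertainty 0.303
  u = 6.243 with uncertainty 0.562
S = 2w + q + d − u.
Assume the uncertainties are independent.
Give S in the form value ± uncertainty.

215.5 ± 10.7

S is a linear combination, so absolute uncertainties add in quadrature:
  (2·δw)² = 115;  (δq)² = 0.0502;  (δd)² = 0.0918;  (δu)² = 0.316
δS = √(115) = 10.7
S = 215.5.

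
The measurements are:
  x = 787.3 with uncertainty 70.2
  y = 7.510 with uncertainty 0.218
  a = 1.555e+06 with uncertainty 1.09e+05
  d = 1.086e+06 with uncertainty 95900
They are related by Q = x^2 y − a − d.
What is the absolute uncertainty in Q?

Let p = x^2·y = 4.655e+06. δp/p = √((2·δx/x)² + (1·δy/y)²) = √(0.0318 + 0.000843) = 0.181, so δp = 8.41e+05.
Q = p − a − d: δQ = √(δp² + δa² + δd²) = √(7.07e+11 + 1.19e+10 + 9.2e+09) = 8.53e+05

8.53e+05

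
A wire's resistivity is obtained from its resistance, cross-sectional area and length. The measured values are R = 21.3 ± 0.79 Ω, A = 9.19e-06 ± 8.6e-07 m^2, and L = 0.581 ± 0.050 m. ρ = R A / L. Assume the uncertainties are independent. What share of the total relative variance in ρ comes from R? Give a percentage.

7.84%

(δρ/ρ)² = (1·δR/R)² + (1·δA/A)² + (-1·δL/L)²
  R term: (1×0.0371)² = 0.00138
  A term: (1×0.0936)² = 0.00876
  L term: (-1×0.0861)² = 0.00741
Total = 0.0175. Share from R = 0.00138/0.0175 = 0.0784.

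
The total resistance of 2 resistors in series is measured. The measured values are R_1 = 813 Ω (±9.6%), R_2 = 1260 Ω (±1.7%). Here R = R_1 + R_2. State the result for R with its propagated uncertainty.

2070 ± 80.9 Ω

Absolute uncertainties add in quadrature for a linear combination:
  (δR_1)² = 6090;  (δR_2)² = 459
δR = √(6550) = 80.9 Ω
R = 2070 Ω.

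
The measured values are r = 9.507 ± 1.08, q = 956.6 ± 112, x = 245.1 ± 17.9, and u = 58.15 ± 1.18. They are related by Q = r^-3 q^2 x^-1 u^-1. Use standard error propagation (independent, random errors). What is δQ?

Products/powers → add relative errors in quadrature, weighted by exponent:
  (-3·δr/r)² = (-3×0.114)² = 0.116;  (2·δq/q)² = (2×0.117)² = 0.0548;  (-1·δx/x)² = (-1×0.0730)² = 0.00533;  (-1·δu/u)² = (-1×0.0203)² = 0.000412
δQ/Q = √(0.177) = 0.420
Q = 0.07472, so δQ = 0.420 × 0.07472 = 0.0314.

0.0314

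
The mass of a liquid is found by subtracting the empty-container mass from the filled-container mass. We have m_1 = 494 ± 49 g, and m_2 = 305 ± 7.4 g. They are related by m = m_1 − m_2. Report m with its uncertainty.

189 ± 49.6 g

Sums and differences: (δm)² = Σ (cᵢ δxᵢ)².
  (δm_1)² = 2400;  (δm_2)² = 54.8
δm = √(2460) = 49.6 g
m = 189 g.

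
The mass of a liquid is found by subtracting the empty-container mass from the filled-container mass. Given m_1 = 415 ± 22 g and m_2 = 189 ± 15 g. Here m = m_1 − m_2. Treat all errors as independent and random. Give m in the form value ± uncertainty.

226 ± 26.6 g

Sums and differences: (δm)² = Σ (cᵢ δxᵢ)².
  (δm_1)² = 484;  (δm_2)² = 225
δm = √(709) = 26.6 g
m = 226 g.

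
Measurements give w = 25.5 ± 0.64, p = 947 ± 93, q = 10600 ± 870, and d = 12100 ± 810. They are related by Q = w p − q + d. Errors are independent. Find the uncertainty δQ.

Let h = w·p = 24100. δh/h = √((1·δw/w)² + (1·δp/p)²) = √(0.000630 + 0.00964) = 0.101, so δh = 2450.
Q = h − q + d: δQ = √(δh² + δq² + δd²) = √(5.99e+06 + 7.57e+05 + 6.56e+05) = 2720

2720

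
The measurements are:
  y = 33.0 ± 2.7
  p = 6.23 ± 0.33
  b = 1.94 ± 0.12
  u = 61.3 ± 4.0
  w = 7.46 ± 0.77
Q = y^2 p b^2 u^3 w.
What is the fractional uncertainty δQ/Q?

0.306

Since Q is a product/quotient, work with relative uncertainties:
  (2·δy/y)² = (2×0.0818)² = 0.0268;  (1·δp/p)² = (1×0.0530)² = 0.00281;  (2·δb/b)² = (2×0.0619)² = 0.0153;  (3·δu/u)² = (3×0.0653)² = 0.0383;  (1·δw/w)² = (1×0.103)² = 0.0107
δQ/Q = √(0.0939) = 0.306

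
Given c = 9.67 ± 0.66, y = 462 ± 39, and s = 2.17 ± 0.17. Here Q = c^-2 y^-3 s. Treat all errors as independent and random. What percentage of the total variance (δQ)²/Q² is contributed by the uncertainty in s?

6.90%

(δQ/Q)² = (-2·δc/c)² + (-3·δy/y)² + (1·δs/s)²
  c term: (-2×0.0683)² = 0.0186
  y term: (-3×0.0844)² = 0.0641
  s term: (1×0.0783)² = 0.00614
Total = 0.0889. Share from s = 0.00614/0.0889 = 0.0690.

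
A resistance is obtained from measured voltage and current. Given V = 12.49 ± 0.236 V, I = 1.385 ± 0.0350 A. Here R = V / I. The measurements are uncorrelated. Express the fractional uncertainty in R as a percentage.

Each factor contributes (exponent × relative error)² to (δR/R)²:
  (1·δV/V)² = (1×0.0189)² = 0.000357;  (-1·δI/I)² = (-1×0.0253)² = 0.000639
δR/R = √(0.000996) = 0.0316

3.16%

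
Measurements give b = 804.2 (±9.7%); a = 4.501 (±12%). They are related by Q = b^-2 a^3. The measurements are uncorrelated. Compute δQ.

5.77e-05

Since Q is a product/quotient, work with relative uncertainties:
  (-2·δb/b)² = (-2×0.0970)² = 0.0376;  (3·δa/a)² = (3×0.120)² = 0.130
δQ/Q = √(0.167) = 0.409
Q = 0.0001410, so δQ = 0.409 × 0.0001410 = 5.77e-05.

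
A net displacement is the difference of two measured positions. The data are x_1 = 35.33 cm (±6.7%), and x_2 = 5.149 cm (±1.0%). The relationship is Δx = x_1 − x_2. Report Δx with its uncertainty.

30.18 ± 2.37 cm

Absolute uncertainties add in quadrature for a linear combination:
  (δx_1)² = 5.60;  (δx_2)² = 0.00265
δΔx = √(5.61) = 2.37 cm
Δx = 30.18 cm.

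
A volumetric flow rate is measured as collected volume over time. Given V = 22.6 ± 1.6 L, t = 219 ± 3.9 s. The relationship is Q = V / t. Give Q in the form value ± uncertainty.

For a monomial Q ∝ V, t^-1, fractional errors add in quadrature:
  (1·δV/V)² = (1×0.0708)² = 0.00501;  (-1·δt/t)² = (-1×0.0178)² = 0.000317
δQ/Q = √(0.00533) = 0.0730
Q = 0.103 L/s, so δQ = 0.0730 × 0.103 = 0.00753 L/s.

0.103 ± 0.00753 L/s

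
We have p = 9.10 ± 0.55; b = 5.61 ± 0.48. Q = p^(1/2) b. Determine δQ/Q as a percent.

Relative error in a monomial: (δQ/Q)² = Σ (nᵢ · δxᵢ/xᵢ)².
  (½·δp/p)² = (0.5×0.0604)² = 0.000913;  (1·δb/b)² = (1×0.0856)² = 0.00732
δQ/Q = √(0.00823) = 0.0907

9.07%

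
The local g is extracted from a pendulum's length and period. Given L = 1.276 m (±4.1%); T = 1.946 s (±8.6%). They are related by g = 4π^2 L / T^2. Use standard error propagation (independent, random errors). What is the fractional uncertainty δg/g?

0.177

Each factor contributes (exponent × relative error)² to (δg/g)²:
  (1·δL/L)² = (1×0.0410)² = 0.00168;  (-2·δT/T)² = (-2×0.0860)² = 0.0296
δg/g = √(0.0313) = 0.177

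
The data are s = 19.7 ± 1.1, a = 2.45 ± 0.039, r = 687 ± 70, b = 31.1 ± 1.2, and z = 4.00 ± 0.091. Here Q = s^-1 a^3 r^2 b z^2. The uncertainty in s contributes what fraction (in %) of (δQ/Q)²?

(δQ/Q)² = (-1·δs/s)² + (3·δa/a)² + (2·δr/r)² + (1·δb/b)² + (2·δz/z)²
  s term: (-1×0.0558)² = 0.00312
  a term: (3×0.0159)² = 0.00228
  r term: (2×0.102)² = 0.0415
  b term: (1×0.0386)² = 0.00149
  z term: (2×0.0227)² = 0.00207
Total = 0.0505. Share from s = 0.00312/0.0505 = 0.0618.

6.18%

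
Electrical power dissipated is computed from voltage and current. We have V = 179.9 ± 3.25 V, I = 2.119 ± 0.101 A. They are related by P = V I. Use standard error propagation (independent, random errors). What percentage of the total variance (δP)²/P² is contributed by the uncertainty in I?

87.4%

(δP/P)² = (1·δV/V)² + (1·δI/I)²
  V term: (1×0.0181)² = 0.000326
  I term: (1×0.0477)² = 0.00227
Total = 0.00260. Share from I = 0.00227/0.00260 = 0.874.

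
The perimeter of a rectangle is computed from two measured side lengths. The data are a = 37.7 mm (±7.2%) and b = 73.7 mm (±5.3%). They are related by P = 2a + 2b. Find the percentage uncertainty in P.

4.27%

Each term contributes (cᵢ δxᵢ)² to (δP)²:
  (2·δa)² = 29.5;  (2·δb)² = 61.0
δP = √(90.5) = 9.51 mm
P = 223 mm, so δP/P = 9.51/223 = 0.0427.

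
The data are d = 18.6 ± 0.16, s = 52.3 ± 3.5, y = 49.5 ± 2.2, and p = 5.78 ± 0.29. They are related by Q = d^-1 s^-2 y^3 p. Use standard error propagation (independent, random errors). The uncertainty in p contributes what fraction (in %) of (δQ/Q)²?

(δQ/Q)² = (-1·δd/d)² + (-2·δs/s)² + (3·δy/y)² + (1·δp/p)²
  d term: (-1×0.00860)² = 7.4e-05
  s term: (-2×0.0669)² = 0.0179
  y term: (3×0.0444)² = 0.0178
  p term: (1×0.0502)² = 0.00252
Total = 0.0383. Share from p = 0.00252/0.0383 = 0.0658.

6.58%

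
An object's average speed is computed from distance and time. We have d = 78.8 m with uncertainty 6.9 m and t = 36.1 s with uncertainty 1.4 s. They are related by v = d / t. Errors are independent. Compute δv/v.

Each factor contributes (exponent × relative error)² to (δv/v)²:
  (1·δd/d)² = (1×0.0876)² = 0.00767;  (-1·δt/t)² = (-1×0.0388)² = 0.00150
δv/v = √(0.00917) = 0.0958

0.0958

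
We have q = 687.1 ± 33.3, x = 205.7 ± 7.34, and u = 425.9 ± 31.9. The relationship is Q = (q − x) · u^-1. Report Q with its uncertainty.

1.130 ± 0.117

Let w = q − x = 481.4. δw = √(δq² + δx²) = √(1110 + 53.9) = 34.1, so δw/w = 0.0708.
Q is then a monomial in w, u:
δQ/Q = √((δw/w)² + (-1·δu/u)²) = √(0.00502 + 0.00561) = 0.103
Q = 1.130, so δQ = 0.103 × 1.130 = 0.117.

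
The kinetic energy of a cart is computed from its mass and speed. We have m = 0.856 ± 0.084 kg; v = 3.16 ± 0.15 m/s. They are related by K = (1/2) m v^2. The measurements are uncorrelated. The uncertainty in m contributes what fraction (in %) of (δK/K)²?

51.7%

(δK/K)² = (1·δm/m)² + (2·δv/v)²
  m term: (1×0.0981)² = 0.00963
  v term: (2×0.0475)² = 0.00901
Total = 0.0186. Share from m = 0.00963/0.0186 = 0.517.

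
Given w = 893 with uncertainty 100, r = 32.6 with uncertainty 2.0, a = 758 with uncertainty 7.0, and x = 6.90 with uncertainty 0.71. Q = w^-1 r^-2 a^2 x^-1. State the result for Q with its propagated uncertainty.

0.0877 ± 0.0172

Each factor contributes (exponent × relative error)² to (δQ/Q)²:
  (-1·δw/w)² = (-1×0.112)² = 0.0125;  (-2·δr/r)² = (-2×0.0613)² = 0.0151;  (2·δa/a)² = (2×0.00923)² = 0.000341;  (-1·δx/x)² = (-1×0.103)² = 0.0106
δQ/Q = √(0.0385) = 0.196
Q = 0.0877, so δQ = 0.196 × 0.0877 = 0.0172.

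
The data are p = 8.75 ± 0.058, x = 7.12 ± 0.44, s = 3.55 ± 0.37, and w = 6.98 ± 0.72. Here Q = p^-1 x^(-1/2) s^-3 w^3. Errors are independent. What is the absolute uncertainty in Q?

0.144

Relative error in a monomial: (δQ/Q)² = Σ (nᵢ · δxᵢ/xᵢ)².
  (-1·δp/p)² = (-1×0.00663)² = 4.39e-05;  (−½·δx/x)² = (-0.5×0.0618)² = 0.000955;  (-3·δs/s)² = (-3×0.104)² = 0.0978;  (3·δw/w)² = (3×0.103)² = 0.0958
δQ/Q = √(0.195) = 0.441
Q = 0.326, so δQ = 0.441 × 0.326 = 0.144.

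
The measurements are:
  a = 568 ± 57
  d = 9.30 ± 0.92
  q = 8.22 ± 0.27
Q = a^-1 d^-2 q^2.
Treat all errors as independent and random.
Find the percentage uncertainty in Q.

23.1%

Each factor contributes (exponent × relative error)² to (δQ/Q)²:
  (-1·δa/a)² = (-1×0.100)² = 0.0101;  (-2·δd/d)² = (-2×0.0989)² = 0.0391;  (2·δq/q)² = (2×0.0328)² = 0.00432
δQ/Q = √(0.0535) = 0.231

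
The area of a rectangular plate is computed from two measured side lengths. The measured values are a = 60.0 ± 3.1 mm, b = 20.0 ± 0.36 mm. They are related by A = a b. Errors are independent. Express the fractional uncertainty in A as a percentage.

Each factor contributes (exponent × relative error)² to (δA/A)²:
  (1·δa/a)² = (1×0.0517)² = 0.00267;  (1·δb/b)² = (1×0.0180)² = 0.000324
δA/A = √(0.00299) = 0.0547

5.47%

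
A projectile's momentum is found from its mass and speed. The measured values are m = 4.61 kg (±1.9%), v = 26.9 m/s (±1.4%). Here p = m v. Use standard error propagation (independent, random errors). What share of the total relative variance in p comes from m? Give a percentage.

(δp/p)² = (1·δm/m)² + (1·δv/v)²
  m term: (1×0.0190)² = 0.000361
  v term: (1×0.0140)² = 0.000196
Total = 0.000557. Share from m = 0.000361/0.000557 = 0.648.

64.8%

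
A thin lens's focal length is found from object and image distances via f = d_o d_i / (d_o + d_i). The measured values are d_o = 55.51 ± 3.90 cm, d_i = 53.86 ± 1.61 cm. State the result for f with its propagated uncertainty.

∂f/∂d_o = (d_i/(d_o+d_i))² = 0.243;  ∂f/∂d_i = (d_o/(d_o+d_i))² = 0.258
δf = √((∂f/∂d_o · δd_o)² + (∂f/∂d_i · δd_i)²) = √(0.895 + 0.172) = 1.03 cm
f = 27.34 cm.

27.34 ± 1.03 cm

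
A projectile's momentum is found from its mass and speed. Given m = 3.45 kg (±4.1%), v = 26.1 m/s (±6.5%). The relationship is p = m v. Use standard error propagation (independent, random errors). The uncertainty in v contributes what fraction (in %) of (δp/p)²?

71.5%

(δp/p)² = (1·δm/m)² + (1·δv/v)²
  m term: (1×0.0410)² = 0.00168
  v term: (1×0.0650)² = 0.00423
Total = 0.00591. Share from v = 0.00423/0.00591 = 0.715.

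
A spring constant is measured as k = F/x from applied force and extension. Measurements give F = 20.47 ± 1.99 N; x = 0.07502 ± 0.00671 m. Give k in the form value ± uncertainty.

Products/powers → add relative errors in quadrature, weighted by exponent:
  (1·δF/F)² = (1×0.0972)² = 0.00945;  (-1·δx/x)² = (-1×0.0894)² = 0.00800
δk/k = √(0.0175) = 0.132
k = 272.9 N/m, so δk = 0.132 × 272.9 = 36.0 N/m.

272.9 ± 36.0 N/m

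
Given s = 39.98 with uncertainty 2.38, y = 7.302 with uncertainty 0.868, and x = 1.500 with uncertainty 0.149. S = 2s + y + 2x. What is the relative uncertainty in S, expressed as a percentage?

5.37%

Each term contributes (cᵢ δxᵢ)² to (δS)²:
  (2·δs)² = 22.7;  (δy)² = 0.753;  (2·δx)² = 0.0888
δS = √(23.5) = 4.85
S = 90.26, so δS/S = 4.85/90.26 = 0.0537.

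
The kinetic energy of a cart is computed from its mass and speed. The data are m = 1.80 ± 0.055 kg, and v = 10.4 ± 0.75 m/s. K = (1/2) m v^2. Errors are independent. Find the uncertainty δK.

14.4 J

Each factor contributes (exponent × relative error)² to (δK/K)²:
  (1·δm/m)² = (1×0.0306)² = 0.000934;  (2·δv/v)² = (2×0.0721)² = 0.0208
δK/K = √(0.0217) = 0.147
K = 97.3 J, so δK = 0.147 × 97.3 = 14.4 J.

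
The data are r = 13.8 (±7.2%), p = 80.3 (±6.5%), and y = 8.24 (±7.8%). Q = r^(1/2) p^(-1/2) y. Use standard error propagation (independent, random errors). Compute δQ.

0.314

Relative error in a monomial: (δQ/Q)² = Σ (nᵢ · δxᵢ/xᵢ)².
  (½·δr/r)² = (0.5×0.0720)² = 0.00130;  (−½·δp/p)² = (-0.5×0.0650)² = 0.00106;  (1·δy/y)² = (1×0.0780)² = 0.00608
δQ/Q = √(0.00844) = 0.0918
Q = 3.42, so δQ = 0.0918 × 3.42 = 0.314.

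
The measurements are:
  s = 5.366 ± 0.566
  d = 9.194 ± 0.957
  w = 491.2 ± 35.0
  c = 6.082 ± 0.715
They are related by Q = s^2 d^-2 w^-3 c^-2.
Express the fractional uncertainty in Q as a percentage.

For a monomial Q ∝ s^2, d^-2, w^-3, c^-2, fractional errors add in quadrature:
  (2·δs/s)² = (2×0.105)² = 0.0445;  (-2·δd/d)² = (-2×0.104)² = 0.0433;  (-3·δw/w)² = (-3×0.0713)² = 0.0457;  (-2·δc/c)² = (-2×0.118)² = 0.0553
δQ/Q = √(0.189) = 0.435

43.5%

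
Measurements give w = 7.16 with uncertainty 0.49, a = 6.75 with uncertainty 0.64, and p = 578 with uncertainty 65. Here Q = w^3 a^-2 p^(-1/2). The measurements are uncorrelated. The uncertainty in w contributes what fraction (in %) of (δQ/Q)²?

51.9%

(δQ/Q)² = (3·δw/w)² + (-2·δa/a)² + (−½·δp/p)²
  w term: (3×0.0684)² = 0.0422
  a term: (-2×0.0948)² = 0.0360
  p term: (-0.5×0.112)² = 0.00316
Total = 0.0813. Share from w = 0.0422/0.0813 = 0.519.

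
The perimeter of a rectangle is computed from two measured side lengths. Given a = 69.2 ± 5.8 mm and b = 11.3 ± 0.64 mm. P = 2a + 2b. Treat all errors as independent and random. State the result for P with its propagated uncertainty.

Each term contributes (cᵢ δxᵢ)² to (δP)²:
  (2·δa)² = 135;  (2·δb)² = 1.64
δP = √(136) = 11.7 mm
P = 161 mm.

161 ± 11.7 mm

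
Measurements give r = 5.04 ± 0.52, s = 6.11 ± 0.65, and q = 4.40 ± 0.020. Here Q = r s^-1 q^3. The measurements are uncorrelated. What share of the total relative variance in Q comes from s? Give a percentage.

51.1%

(δQ/Q)² = (1·δr/r)² + (-1·δs/s)² + (3·δq/q)²
  r term: (1×0.103)² = 0.0106
  s term: (-1×0.106)² = 0.0113
  q term: (3×0.00455)² = 0.000186
Total = 0.0221. Share from s = 0.0113/0.0221 = 0.511.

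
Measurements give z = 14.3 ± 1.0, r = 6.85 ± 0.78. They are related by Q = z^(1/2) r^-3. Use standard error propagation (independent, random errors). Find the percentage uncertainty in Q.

34.3%

Products/powers → add relative errors in quadrature, weighted by exponent:
  (½·δz/z)² = (0.5×0.0699)² = 0.00122;  (-3·δr/r)² = (-3×0.114)² = 0.117
δQ/Q = √(0.118) = 0.343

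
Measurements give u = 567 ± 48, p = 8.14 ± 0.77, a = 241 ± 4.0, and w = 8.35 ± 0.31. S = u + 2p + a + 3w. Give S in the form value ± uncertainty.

S is a linear combination, so absolute uncertainties add in quadrature:
  (δu)² = 2300;  (2·δp)² = 2.37;  (δa)² = 16.0;  (3·δw)² = 0.865
δS = √(2320) = 48.2
S = 849.

849 ± 48.2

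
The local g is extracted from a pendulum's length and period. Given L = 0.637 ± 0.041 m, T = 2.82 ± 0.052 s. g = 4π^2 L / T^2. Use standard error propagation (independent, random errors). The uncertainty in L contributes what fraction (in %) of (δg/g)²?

(δg/g)² = (1·δL/L)² + (-2·δT/T)²
  L term: (1×0.0644)² = 0.00414
  T term: (-2×0.0184)² = 0.00136
Total = 0.00550. Share from L = 0.00414/0.00550 = 0.753.

75.3%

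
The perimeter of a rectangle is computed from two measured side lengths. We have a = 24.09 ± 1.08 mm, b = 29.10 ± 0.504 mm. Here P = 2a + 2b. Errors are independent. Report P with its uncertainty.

P is a linear combination, so absolute uncertainties add in quadrature:
  (2·δa)² = 4.67;  (2·δb)² = 1.02
δP = √(5.68) = 2.38 mm
P = 106.4 mm.

106.4 ± 2.38 mm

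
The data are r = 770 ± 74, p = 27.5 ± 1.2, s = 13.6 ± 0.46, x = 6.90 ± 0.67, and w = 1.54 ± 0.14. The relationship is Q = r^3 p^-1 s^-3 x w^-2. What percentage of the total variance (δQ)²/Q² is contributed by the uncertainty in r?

60.3%

(δQ/Q)² = (3·δr/r)² + (-1·δp/p)² + (-3·δs/s)² + (1·δx/x)² + (-2·δw/w)²
  r term: (3×0.0961)² = 0.0831
  p term: (-1×0.0436)² = 0.00190
  s term: (-3×0.0338)² = 0.0103
  x term: (1×0.0971)² = 0.00943
  w term: (-2×0.0909)² = 0.0331
Total = 0.138. Share from r = 0.0831/0.138 = 0.603.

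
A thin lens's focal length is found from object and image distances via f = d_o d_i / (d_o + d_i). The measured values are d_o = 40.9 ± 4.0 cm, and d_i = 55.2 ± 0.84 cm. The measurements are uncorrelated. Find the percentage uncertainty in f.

5.65%

∂f/∂d_o = (d_i/(d_o+d_i))² = 0.330;  ∂f/∂d_i = (d_o/(d_o+d_i))² = 0.181
δf = √((∂f/∂d_o · δd_o)² + (∂f/∂d_i · δd_i)²) = √(1.74 + 0.0232) = 1.33 cm
f = 23.5 cm, so δf/f = 1.33/23.5 = 0.0565.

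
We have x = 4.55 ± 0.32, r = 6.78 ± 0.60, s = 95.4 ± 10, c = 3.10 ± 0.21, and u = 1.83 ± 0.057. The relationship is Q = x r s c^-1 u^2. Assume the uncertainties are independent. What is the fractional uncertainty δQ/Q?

Each factor contributes (exponent × relative error)² to (δQ/Q)²:
  (1·δx/x)² = (1×0.0703)² = 0.00495;  (1·δr/r)² = (1×0.0885)² = 0.00783;  (1·δs/s)² = (1×0.105)² = 0.0110;  (-1·δc/c)² = (-1×0.0677)² = 0.00459;  (2·δu/u)² = (2×0.0311)² = 0.00388
δQ/Q = √(0.0322) = 0.180

0.180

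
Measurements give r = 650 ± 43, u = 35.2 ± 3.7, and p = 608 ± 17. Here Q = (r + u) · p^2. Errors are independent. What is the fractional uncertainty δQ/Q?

0.0842

Let w = r + u = 685. δw = √(δr² + δu²) = √(1850 + 13.7) = 43.2, so δw/w = 0.0630.
Q is then a monomial in w, p:
δQ/Q = √((δw/w)² + (2·δp/p)²) = √(0.00397 + 0.00313) = 0.0842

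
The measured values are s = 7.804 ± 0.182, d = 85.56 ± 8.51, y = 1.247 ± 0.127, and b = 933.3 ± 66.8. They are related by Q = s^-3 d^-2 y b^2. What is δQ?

Products/powers → add relative errors in quadrature, weighted by exponent:
  (-3·δs/s)² = (-3×0.0233)² = 0.00489;  (-2·δd/d)² = (-2×0.0995)² = 0.0396;  (1·δy/y)² = (1×0.102)² = 0.0104;  (2·δb/b)² = (2×0.0716)² = 0.0205
δQ/Q = √(0.0753) = 0.274
Q = 0.3122, so δQ = 0.274 × 0.3122 = 0.0857.

0.0857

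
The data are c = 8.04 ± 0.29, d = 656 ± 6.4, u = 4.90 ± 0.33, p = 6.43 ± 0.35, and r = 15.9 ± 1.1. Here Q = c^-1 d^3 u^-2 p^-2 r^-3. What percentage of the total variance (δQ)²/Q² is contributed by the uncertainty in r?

(δQ/Q)² = (-1·δc/c)² + (3·δd/d)² + (-2·δu/u)² + (-2·δp/p)² + (-3·δr/r)²
  c term: (-1×0.0361)² = 0.00130
  d term: (3×0.00976)² = 0.000857
  u term: (-2×0.0673)² = 0.0181
  p term: (-2×0.0544)² = 0.0119
  r term: (-3×0.0692)² = 0.0431
Total = 0.0752. Share from r = 0.0431/0.0752 = 0.573.

57.3%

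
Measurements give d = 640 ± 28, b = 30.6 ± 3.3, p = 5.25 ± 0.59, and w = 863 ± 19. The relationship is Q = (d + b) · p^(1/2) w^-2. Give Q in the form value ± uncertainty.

Let u = d + b = 671. δu = √(δd² + δb²) = √(784 + 10.9) = 28.2, so δu/u = 0.0420.
Q is then a monomial in u, p, w:
δQ/Q = √((δu/u)² + (½·δp/p)² + (-2·δw/w)²) = √(0.00177 + 0.00316 + 0.00194) = 0.0828
Q = 0.00206, so δQ = 0.0828 × 0.00206 = 0.000171.

0.00206 ± 0.000171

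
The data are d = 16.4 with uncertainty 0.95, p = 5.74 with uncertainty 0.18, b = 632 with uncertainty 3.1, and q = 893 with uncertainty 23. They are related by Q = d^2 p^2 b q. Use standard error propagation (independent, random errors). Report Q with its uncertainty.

For a monomial Q ∝ d^2, p^2, b, q, fractional errors add in quadrature:
  (2·δd/d)² = (2×0.0579)² = 0.0134;  (2·δp/p)² = (2×0.0314)² = 0.00393;  (1·δb/b)² = (1×0.00491)² = 2.41e-05;  (1·δq/q)² = (1×0.0258)² = 0.000663
δQ/Q = √(0.0180) = 0.134
Q = 5e+09, so δQ = 0.134 × 5e+09 = 6.72e+08.

(5.00 ± 0.672) × 10^9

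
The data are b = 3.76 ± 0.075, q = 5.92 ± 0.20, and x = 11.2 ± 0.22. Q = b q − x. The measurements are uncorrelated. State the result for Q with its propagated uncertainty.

11.1 ± 0.901

Let p = b·q = 22.3. δp/p = √((1·δb/b)² + (1·δq/q)²) = √(0.000398 + 0.00114) = 0.0392, so δp = 0.873.
Q = p − x: δQ = √(δp² + δx²) = √(0.763 + 0.0484) = 0.901
Q = 11.1.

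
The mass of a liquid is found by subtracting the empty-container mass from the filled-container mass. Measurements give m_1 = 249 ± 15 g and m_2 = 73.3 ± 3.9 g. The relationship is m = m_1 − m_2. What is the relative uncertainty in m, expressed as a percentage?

Sums and differences: (δm)² = Σ (cᵢ δxᵢ)².
  (δm_1)² = 225;  (δm_2)² = 15.2
δm = √(240) = 15.5 g
m = 176 g, so δm/m = 15.5/176 = 0.0882.

8.82%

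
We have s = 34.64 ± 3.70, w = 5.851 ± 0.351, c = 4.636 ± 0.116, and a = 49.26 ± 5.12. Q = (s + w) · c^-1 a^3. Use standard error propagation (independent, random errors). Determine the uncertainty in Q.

3.4e+05

Let u = s + w = 40.49. δu = √(δs² + δw²) = √(13.7 + 0.123) = 3.72, so δu/u = 0.0918.
Q is then a monomial in u, c, a:
δQ/Q = √((δu/u)² + (-1·δc/c)² + (3·δa/a)²) = √(0.00843 + 0.000626 + 0.0972) = 0.326
Q = 1.044e+06, so δQ = 0.326 × 1.044e+06 = 3.4e+05.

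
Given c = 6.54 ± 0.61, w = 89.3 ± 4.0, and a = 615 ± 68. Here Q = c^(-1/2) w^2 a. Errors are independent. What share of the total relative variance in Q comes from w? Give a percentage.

(δQ/Q)² = (−½·δc/c)² + (2·δw/w)² + (1·δa/a)²
  c term: (-0.5×0.0933)² = 0.00217
  w term: (2×0.0448)² = 0.00803
  a term: (1×0.111)² = 0.0122
Total = 0.0224. Share from w = 0.00803/0.0224 = 0.358.

35.8%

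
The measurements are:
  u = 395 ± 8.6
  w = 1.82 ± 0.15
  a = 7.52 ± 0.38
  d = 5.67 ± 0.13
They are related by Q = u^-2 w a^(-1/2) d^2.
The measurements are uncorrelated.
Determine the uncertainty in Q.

Since Q is a product/quotient, work with relative uncertainties:
  (-2·δu/u)² = (-2×0.0218)² = 0.00190;  (1·δw/w)² = (1×0.0824)² = 0.00679;  (−½·δa/a)² = (-0.5×0.0505)² = 0.000638;  (2·δd/d)² = (2×0.0229)² = 0.00210
δQ/Q = √(0.0114) = 0.107
Q = 0.000137, so δQ = 0.107 × 0.000137 = 1.46e-05.

1.46e-05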